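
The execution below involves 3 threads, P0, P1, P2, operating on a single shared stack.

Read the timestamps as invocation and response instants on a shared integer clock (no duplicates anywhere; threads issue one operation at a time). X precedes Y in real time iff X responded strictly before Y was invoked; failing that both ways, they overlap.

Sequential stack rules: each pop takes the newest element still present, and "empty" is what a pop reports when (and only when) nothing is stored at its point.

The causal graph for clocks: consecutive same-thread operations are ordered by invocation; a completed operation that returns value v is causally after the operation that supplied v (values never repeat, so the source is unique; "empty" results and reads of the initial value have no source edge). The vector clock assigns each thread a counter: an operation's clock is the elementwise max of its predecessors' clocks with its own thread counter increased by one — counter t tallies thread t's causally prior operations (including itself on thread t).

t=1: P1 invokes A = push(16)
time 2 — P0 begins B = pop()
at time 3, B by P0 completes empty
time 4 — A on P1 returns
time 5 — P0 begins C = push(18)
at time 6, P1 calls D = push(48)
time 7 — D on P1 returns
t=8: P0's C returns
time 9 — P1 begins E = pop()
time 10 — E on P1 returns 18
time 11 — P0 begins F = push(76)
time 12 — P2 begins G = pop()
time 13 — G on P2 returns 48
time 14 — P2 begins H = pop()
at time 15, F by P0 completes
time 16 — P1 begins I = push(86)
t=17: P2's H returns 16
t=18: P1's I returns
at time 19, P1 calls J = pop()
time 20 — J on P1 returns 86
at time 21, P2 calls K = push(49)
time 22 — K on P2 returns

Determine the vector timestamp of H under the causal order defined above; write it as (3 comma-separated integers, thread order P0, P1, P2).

no predecessors for A (invoked 1): P1 increments from zero → (0, 1, 0)
no predecessors for B (invoked 2): P0 increments from zero → (1, 0, 0)
VC(D, invoked at 6): max of VC(A)=(0, 1, 0), then +1 on thread P1 → (0, 2, 0)
VC(C, invoked at 5): max of VC(B)=(1, 0, 0), then +1 on thread P0 → (2, 0, 0)
VC(G, invoked at 12): max of VC(D)=(0, 2, 0), then +1 on thread P2 → (0, 2, 1)
VC(F, invoked at 11): max of VC(C)=(2, 0, 0), then +1 on thread P0 → (3, 0, 0)
VC(H, invoked at 14): max of VC(A)=(0, 1, 0), VC(G)=(0, 2, 1), then +1 on thread P2 → (0, 2, 2)
VC(K, invoked at 21): max of VC(H)=(0, 2, 2), then +1 on thread P2 → (0, 2, 3)
VC(E, invoked at 9): max of VC(C)=(2, 0, 0), VC(D)=(0, 2, 0), then +1 on thread P1 → (2, 3, 0)
VC(I, invoked at 16): max of VC(E)=(2, 3, 0), then +1 on thread P1 → (2, 4, 0)
VC(J, invoked at 19): max of VC(I)=(2, 4, 0), then +1 on thread P1 → (2, 5, 0)
target: VC(H) = (0, 2, 2)

(0, 2, 2)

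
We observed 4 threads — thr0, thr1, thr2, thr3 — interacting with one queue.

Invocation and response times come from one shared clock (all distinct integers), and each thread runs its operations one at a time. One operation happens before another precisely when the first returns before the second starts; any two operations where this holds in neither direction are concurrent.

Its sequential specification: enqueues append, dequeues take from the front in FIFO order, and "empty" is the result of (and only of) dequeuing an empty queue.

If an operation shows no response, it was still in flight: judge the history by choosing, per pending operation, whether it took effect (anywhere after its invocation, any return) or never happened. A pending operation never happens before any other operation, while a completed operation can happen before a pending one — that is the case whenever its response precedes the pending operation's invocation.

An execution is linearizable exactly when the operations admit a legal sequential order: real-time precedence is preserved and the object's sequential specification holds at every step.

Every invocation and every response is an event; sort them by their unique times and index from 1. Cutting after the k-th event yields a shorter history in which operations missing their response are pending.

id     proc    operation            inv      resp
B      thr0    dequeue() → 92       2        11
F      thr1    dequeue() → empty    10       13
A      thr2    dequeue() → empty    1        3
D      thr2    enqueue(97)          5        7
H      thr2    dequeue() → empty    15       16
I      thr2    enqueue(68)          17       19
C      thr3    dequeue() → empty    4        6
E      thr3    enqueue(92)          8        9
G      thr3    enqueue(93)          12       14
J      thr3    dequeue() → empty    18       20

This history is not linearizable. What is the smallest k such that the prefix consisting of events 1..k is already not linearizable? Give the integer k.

events 1..12 are still linearizable — one witness is A, C, D, E, F, B:
1. A dequeue() → empty, leaving queue <>
2. C dequeue() → empty, leaving queue <>
3. D enqueue(97), leaving queue <97>
4. E enqueue(92), leaving queue <97,92>
5. F dequeue() (pending, included), leaving queue <92>
6. B dequeue() → 92, leaving queue <>
adding event 13 (F responds at 13) leaves no legal real-time order
including or dropping the 1 pending operation (G) in any combination fails
take A, B, C, D, E, F (pending dropped): step 2 already fails, because B dequeue() → 92 cannot occur there
take A, B, D, C, E, F (pending dropped): step 2 already fails, because B dequeue() → 92 cannot occur there

13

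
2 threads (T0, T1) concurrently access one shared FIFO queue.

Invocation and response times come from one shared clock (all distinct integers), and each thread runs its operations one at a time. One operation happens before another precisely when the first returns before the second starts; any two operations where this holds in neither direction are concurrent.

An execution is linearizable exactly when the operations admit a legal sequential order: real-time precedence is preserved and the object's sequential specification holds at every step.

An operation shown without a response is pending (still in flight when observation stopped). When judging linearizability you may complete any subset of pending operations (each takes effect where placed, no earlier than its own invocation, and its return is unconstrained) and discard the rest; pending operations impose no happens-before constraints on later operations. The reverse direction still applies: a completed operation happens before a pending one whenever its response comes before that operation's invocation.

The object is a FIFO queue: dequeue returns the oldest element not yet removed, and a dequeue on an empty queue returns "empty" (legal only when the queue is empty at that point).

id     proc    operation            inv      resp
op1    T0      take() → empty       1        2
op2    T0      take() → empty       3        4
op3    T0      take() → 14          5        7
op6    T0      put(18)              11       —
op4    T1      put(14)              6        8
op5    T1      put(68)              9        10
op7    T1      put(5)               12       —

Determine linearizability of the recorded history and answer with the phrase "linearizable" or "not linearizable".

linearizable

a witness: op1, op2, op4, op3, op5
after step 1 (op1 take() → empty): queue <>
after step 2 (op2 take() → empty): queue <>
after step 3 (op4 put(14)): queue <14>
after step 4 (op3 take() → 14): queue <>
after step 5 (op5 put(68)): queue <68>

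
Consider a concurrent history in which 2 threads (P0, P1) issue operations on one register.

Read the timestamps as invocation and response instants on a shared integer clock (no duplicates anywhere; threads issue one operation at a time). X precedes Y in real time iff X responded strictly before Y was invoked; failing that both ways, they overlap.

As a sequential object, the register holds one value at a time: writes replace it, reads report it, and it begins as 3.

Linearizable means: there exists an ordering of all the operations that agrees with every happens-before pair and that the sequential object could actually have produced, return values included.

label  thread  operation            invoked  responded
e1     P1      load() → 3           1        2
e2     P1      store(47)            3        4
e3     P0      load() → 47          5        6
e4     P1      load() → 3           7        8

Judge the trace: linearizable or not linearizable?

prefix check: 1..7 passes, 1..8 fails once e4's time-8 response joins
one real-time candidate order over the 4 completed operations — the register replay rejects it
e.g. e1, e2, e3, e4: illegal at step 4, since e4 load() → 3 cannot apply there

not linearizable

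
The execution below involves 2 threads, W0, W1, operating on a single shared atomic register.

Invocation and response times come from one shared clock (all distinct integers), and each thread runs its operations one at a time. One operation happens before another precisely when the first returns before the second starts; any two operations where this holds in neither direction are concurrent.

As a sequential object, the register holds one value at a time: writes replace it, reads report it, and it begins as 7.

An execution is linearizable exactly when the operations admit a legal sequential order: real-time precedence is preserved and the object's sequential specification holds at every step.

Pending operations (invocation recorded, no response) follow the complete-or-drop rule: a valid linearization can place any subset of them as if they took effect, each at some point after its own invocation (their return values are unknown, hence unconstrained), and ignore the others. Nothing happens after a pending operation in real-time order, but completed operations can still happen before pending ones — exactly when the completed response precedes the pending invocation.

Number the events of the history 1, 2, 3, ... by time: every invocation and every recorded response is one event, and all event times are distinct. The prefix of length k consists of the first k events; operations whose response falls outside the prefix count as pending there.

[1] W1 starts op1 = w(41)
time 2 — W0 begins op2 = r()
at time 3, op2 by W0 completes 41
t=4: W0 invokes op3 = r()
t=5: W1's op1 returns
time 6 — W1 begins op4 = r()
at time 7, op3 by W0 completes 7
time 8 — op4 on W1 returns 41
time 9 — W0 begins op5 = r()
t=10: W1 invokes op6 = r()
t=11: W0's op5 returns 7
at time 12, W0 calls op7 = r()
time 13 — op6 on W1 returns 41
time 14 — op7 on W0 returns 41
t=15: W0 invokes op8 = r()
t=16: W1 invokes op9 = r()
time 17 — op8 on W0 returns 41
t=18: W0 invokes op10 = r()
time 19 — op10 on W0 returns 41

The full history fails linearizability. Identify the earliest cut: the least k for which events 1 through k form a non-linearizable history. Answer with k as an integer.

7

events 1..6 are linearizable, e.g. via op1, op2:
1. op1 w(41), leaving value 41
2. op2 r() → 41, leaving value 41
with event 7 included (op3 responding at time 7), all real-time-consistent orders fail
every completion of the 1 pending operation (op4) was checked; none linearizes
one such order, op1, op2, op3 (pending dropped), breaks at step 3 where op3 r() → 7 is illegal
one such order, op2, op1, op3 (pending dropped), breaks at step 1 where op2 r() → 41 is illegal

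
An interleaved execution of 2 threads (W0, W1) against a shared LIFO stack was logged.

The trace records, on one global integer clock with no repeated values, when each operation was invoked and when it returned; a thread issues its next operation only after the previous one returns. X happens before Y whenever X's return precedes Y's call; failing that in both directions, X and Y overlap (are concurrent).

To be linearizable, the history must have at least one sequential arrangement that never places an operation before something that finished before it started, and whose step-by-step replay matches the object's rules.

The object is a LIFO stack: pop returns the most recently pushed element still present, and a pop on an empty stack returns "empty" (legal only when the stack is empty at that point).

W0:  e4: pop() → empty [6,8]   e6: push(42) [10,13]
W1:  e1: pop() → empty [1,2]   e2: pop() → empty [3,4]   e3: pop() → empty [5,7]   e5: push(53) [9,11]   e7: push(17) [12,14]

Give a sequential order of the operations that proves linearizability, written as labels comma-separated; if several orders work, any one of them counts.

after step 1 (e1 pop() → empty): stack <>
after step 2 (e2 pop() → empty): stack <>
after step 3 (e3 pop() → empty): stack <>
after step 4 (e4 pop() → empty): stack <>
after step 5 (e5 push(53)): stack <53>
after step 6 (e6 push(42)): stack <53,42>
after step 7 (e7 push(17)): stack <53,42,17>

e1, e2, e3, e4, e5, e6, e7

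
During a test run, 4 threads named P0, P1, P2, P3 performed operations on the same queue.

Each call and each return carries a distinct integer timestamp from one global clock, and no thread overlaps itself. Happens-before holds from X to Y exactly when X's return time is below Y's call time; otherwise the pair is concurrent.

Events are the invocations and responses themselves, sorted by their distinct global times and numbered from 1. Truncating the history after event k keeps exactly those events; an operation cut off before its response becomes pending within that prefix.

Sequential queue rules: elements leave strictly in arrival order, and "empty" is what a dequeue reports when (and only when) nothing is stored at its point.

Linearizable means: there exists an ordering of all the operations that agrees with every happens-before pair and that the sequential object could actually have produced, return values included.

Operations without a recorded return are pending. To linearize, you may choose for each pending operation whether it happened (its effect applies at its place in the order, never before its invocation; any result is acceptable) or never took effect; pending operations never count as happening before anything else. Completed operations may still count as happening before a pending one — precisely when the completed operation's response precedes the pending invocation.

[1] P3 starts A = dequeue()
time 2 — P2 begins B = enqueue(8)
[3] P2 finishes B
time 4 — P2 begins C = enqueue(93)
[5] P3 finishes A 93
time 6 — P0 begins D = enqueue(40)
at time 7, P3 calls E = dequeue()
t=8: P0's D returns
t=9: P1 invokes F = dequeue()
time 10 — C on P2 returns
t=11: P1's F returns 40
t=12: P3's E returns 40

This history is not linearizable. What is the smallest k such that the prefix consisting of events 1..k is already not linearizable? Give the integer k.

5

events 1..4 are still linearizable — one witness is A, B:
after step 1 (A dequeue() (pending, included)): queue <>
after step 2 (B enqueue(8)): queue <8>
with event 5 included (A responding at time 5), all real-time-consistent orders fail
include/drop combinations of the 1 pending operation (C) were all tried; none helps
one such order, A, B (pending dropped), breaks at step 1 where A dequeue() → 93 is illegal
one such order, B, A (pending dropped), breaks at step 2 where A dequeue() → 93 is illegal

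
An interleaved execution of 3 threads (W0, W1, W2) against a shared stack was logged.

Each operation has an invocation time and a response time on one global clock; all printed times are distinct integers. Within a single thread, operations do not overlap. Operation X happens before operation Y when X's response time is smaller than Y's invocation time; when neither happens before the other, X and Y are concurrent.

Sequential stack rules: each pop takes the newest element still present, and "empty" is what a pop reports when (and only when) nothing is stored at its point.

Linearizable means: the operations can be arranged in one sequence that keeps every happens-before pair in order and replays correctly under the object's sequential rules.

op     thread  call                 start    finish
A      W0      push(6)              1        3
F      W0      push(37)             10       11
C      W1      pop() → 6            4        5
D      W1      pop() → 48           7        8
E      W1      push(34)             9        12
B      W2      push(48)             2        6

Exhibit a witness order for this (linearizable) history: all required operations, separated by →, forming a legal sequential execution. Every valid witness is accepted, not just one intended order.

A → C → B → D → E → F

step 1: A push(6) — stack <6>
step 2: C pop() → 6 — stack <>
step 3: B push(48) — stack <48>
step 4: D pop() → 48 — stack <>
step 5: E push(34) — stack <34>
step 6: F push(37) — stack <34,37>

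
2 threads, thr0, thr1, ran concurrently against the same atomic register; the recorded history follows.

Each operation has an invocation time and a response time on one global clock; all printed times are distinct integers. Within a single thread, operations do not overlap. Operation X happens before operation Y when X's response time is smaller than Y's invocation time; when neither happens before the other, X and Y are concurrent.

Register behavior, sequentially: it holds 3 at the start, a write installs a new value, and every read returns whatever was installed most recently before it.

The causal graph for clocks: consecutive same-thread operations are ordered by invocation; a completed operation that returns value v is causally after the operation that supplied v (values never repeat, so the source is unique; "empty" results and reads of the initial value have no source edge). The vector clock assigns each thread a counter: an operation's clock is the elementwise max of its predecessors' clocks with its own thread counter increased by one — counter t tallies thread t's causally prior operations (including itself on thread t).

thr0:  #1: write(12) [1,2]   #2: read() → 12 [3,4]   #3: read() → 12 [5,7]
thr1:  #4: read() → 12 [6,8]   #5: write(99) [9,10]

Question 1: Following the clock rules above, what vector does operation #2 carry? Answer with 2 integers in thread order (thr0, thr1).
Answer: (2, 0)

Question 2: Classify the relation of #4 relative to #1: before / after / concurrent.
Answer: after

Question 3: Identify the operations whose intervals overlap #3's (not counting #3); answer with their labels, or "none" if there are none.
Answer: #4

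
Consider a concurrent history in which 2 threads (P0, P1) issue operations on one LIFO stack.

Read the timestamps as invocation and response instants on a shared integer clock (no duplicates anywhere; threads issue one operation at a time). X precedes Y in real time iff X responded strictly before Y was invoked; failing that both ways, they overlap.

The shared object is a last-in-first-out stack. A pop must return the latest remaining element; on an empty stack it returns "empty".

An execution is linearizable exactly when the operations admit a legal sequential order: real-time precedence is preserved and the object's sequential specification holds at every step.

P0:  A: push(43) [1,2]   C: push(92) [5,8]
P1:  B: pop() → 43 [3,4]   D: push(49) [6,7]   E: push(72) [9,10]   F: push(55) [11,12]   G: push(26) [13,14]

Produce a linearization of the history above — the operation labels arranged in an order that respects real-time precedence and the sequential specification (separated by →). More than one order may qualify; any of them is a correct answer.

A → B → C → D → E → F → G

1. A push(43), leaving stack <43>
2. B pop() → 43, leaving stack <>
3. C push(92), leaving stack <92>
4. D push(49), leaving stack <92,49>
5. E push(72), leaving stack <92,49,72>
6. F push(55), leaving stack <92,49,72,55>
7. G push(26), leaving stack <92,49,72,55,26>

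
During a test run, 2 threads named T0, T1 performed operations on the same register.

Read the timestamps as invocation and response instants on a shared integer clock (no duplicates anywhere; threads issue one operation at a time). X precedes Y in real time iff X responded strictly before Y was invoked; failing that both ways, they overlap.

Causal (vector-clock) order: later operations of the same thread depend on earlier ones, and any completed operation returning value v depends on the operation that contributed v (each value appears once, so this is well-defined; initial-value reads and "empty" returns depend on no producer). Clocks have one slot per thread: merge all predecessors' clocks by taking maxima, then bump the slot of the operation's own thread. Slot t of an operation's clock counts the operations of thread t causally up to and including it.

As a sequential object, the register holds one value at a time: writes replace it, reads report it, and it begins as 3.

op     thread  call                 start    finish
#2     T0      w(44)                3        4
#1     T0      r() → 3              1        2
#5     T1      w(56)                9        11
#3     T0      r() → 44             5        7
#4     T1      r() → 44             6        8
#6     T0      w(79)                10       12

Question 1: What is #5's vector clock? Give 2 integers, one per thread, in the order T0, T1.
Answer: (2, 2)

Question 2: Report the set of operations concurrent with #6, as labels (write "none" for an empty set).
Answer: #5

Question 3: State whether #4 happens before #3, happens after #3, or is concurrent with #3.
Answer: concurrent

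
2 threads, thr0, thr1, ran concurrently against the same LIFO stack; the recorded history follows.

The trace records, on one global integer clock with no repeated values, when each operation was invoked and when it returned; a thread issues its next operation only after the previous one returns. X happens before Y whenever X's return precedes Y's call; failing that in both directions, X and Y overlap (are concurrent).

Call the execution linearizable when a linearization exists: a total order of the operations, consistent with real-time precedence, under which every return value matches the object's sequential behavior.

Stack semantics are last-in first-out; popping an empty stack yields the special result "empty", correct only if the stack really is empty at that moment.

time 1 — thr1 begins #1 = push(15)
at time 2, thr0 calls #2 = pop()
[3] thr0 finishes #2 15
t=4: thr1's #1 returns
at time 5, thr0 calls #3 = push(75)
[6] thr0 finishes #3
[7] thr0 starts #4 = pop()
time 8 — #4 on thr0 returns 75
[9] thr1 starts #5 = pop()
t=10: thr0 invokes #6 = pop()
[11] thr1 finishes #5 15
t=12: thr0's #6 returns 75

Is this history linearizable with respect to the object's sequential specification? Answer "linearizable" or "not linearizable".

not linearizable

through event 10 a valid linearization exists; event 11 (#5 responding at time 11) ends that
2 orders of the 5 completed LIFO stack ops respect real time; none is legal
every completion of the 1 pending operation (#6) was checked; none linearizes
take #1, #2, #3, #4, #5 (pending dropped): step 5 already fails, because #5 pop() → 15 cannot occur there
take #2, #1, #3, #4, #5 (pending dropped): step 1 already fails, because #2 pop() → 15 cannot occur there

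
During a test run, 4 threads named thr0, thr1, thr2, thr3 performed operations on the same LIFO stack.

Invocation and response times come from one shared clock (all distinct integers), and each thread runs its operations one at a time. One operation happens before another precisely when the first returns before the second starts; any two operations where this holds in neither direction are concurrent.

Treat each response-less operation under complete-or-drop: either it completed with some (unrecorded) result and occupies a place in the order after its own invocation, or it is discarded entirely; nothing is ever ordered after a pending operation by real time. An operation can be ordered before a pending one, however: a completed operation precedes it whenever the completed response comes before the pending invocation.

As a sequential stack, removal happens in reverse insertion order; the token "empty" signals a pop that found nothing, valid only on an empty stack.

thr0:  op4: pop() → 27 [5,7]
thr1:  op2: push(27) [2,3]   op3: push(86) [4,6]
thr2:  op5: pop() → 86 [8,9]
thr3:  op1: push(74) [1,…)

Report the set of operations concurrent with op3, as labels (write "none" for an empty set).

op3 runs from 4 to 6; window-overlapping ops are concurrent
op1 [1,…): concurrent
op2 [2,3]: before
op4 [5,7]: concurrent
op5 [8,9]: after

op1, op4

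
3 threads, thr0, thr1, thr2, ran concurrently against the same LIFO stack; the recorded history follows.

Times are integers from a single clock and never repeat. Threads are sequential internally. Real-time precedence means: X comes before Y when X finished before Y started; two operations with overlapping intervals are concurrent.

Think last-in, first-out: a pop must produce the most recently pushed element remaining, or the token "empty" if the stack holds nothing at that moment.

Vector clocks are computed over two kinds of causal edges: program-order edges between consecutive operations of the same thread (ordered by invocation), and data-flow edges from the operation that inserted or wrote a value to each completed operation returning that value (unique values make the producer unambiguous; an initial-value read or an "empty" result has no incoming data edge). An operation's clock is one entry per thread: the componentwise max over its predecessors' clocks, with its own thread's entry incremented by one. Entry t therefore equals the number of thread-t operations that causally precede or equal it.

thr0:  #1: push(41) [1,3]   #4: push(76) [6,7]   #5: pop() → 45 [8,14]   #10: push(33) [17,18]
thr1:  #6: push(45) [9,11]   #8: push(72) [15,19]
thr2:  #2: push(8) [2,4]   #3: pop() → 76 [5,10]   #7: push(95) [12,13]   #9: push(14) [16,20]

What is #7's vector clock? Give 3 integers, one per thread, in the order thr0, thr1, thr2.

root op #2, invoked 2: fresh clock plus thr2's own tick → (0, 0, 1)
root op #6, invoked 9: fresh clock plus thr1's own tick → (0, 1, 0)
root op #1, invoked 1: fresh clock plus thr0's own tick → (1, 0, 0)
#8 (invocation 15): componentwise max over VC(#6)=(0, 1, 0), +1 at thr1, giving (0, 2, 0)
#4 (invocation 6): componentwise max over VC(#1)=(1, 0, 0), +1 at thr0, giving (2, 0, 0)
#3 (invocation 5): componentwise max over VC(#2)=(0, 0, 1), VC(#4)=(2, 0, 0), +1 at thr2, giving (2, 0, 2)
#5 (invocation 8): componentwise max over VC(#4)=(2, 0, 0), VC(#6)=(0, 1, 0), +1 at thr0, giving (3, 1, 0)
#7 (invocation 12): componentwise max over VC(#3)=(2, 0, 2), +1 at thr2, giving (2, 0, 3)
#10 (invocation 17): componentwise max over VC(#5)=(3, 1, 0), +1 at thr0, giving (4, 1, 0)
#9 (invocation 16): componentwise max over VC(#7)=(2, 0, 3), +1 at thr2, giving (2, 0, 4)
target: VC(#7) = (2, 0, 3)

(2, 0, 3)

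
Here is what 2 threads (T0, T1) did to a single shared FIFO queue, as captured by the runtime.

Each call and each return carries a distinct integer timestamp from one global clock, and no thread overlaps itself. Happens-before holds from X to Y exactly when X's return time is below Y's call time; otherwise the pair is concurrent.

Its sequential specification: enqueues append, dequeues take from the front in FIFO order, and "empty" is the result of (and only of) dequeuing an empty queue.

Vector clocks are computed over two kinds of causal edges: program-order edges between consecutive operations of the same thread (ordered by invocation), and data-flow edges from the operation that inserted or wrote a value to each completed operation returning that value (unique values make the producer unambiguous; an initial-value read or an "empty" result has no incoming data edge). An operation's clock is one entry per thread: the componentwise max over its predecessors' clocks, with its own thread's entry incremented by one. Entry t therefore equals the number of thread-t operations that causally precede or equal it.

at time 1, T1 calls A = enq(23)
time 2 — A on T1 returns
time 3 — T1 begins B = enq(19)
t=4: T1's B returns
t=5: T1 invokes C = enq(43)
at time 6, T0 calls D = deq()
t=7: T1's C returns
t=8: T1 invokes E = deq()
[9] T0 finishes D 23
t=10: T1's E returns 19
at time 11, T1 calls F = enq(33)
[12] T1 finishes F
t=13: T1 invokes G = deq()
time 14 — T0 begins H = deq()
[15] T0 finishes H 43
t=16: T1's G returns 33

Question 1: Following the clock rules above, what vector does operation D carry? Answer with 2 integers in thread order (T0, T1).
A, invoked 1, has no incoming edges; only T1's bump applies → (0, 1)
B, invoked 3, takes VC(A)=(0, 1) under max, adds 1 for T1 → (0, 2)
D, invoked 6, takes VC(A)=(0, 1) under max, adds 1 for T0 → (1, 1)
C, invoked 5, takes VC(B)=(0, 2) under max, adds 1 for T1 → (0, 3)
E, invoked 8, takes VC(B)=(0, 2), VC(C)=(0, 3) under max, adds 1 for T1 → (0, 4)
F, invoked 11, takes VC(E)=(0, 4) under max, adds 1 for T1 → (0, 5)
H, invoked 14, takes VC(C)=(0, 3), VC(D)=(1, 1) under max, adds 1 for T0 → (2, 3)
G, invoked 13, takes VC(F)=(0, 5) under max, adds 1 for T1 → (0, 6)
target: VC(D) = (1, 1)

(1, 1)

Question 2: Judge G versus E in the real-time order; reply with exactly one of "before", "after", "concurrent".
G spans [13,16], E spans [8,10]
resp(E)=10 < inv(G)=13

after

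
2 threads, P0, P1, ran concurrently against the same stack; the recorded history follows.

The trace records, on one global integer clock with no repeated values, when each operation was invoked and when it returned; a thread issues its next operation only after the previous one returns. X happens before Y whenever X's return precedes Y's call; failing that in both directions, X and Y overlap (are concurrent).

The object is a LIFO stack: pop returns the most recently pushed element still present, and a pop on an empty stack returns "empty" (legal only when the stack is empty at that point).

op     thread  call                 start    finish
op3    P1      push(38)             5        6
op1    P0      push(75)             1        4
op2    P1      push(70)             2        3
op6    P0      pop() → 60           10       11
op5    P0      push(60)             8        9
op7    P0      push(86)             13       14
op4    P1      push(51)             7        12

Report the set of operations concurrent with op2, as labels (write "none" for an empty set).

op1

concurrent with op2 ([2,3]): every op whose interval crosses 2..3
op1 [1,4]: concurrent
op3 [5,6]: after
op4 [7,12]: after
op5 [8,9]: after
op6 [10,11]: after
op7 [13,14]: after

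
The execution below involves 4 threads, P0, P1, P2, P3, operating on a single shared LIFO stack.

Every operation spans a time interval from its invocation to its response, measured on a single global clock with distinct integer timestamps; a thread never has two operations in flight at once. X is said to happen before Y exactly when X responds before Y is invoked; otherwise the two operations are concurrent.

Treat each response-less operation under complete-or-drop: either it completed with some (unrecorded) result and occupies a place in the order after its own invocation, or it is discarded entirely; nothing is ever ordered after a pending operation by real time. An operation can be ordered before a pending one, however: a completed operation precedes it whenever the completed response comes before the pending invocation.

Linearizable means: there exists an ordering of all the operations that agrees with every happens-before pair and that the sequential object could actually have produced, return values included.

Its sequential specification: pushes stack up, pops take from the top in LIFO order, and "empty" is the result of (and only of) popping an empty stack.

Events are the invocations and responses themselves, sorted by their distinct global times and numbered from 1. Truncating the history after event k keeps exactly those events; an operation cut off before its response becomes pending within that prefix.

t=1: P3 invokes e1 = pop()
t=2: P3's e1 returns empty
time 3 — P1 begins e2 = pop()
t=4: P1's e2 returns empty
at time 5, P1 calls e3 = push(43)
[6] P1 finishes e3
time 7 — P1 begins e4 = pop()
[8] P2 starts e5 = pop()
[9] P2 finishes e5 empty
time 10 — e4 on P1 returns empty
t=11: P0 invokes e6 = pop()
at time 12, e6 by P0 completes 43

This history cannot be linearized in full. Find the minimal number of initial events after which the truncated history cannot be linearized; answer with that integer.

a valid linearization of events 1..9 exists, for instance e1, e2, e3, e4, e5:
1. e1 pop() → empty, leaving stack <>
2. e2 pop() → empty, leaving stack <>
3. e3 push(43), leaving stack <43>
4. e4 pop() (pending, included), leaving stack <>
5. e5 pop() → empty, leaving stack <>
at event 10 (e4's time-10 response) nothing linearizes any more
for example e1, e2, e3, e4, e5 fails at step 4: e4 pop() → empty is not legal there
for example e1, e2, e3, e5, e4 fails at step 4: e5 pop() → empty is not legal there

10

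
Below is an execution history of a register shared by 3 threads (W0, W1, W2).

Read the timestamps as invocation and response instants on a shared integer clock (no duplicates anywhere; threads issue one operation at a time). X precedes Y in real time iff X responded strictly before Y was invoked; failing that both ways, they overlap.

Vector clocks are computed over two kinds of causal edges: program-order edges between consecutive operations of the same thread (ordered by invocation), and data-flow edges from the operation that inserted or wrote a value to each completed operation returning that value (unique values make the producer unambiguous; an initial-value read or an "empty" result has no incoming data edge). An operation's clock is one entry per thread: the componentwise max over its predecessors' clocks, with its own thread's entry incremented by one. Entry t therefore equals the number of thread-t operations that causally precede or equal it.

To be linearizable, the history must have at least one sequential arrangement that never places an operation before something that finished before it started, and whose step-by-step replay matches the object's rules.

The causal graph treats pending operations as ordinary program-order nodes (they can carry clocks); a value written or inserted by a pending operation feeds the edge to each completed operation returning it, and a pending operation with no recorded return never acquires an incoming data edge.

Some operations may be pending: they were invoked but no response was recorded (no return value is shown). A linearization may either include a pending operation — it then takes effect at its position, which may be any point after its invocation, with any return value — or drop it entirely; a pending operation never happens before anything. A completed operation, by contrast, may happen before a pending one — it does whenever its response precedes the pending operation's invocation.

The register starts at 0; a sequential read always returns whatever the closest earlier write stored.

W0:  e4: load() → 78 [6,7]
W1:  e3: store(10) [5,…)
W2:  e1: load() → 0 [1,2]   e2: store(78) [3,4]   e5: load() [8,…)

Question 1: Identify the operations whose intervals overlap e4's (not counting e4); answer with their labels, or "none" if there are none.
e4 spans [6,7]: anything still running between times 6 and 7 counts as concurrent
e1 [1,2]: before
e2 [3,4]: before
e3 [5,…): concurrent
e5 [8,…): after

e3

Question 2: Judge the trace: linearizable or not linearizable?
a witness: e1, e2, e4
after step 1 (e1 load() → 0): value 0
after step 2 (e2 store(78)): value 78
after step 3 (e4 load() → 78): value 78

linearizable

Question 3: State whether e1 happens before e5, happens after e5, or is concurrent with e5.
e1 spans [1,2], e5 spans [8,…)
resp(e1)=2 < inv(e5)=8

before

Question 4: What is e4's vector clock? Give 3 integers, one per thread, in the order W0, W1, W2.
e1, invoked 1, has no incoming edges; only W2's bump applies → (0, 0, 1)
e3, invoked 5, has no incoming edges; only W1's bump applies → (0, 1, 0)
e2 (invocation 3): componentwise max over VC(e1)=(0, 0, 1), +1 at W2, giving (0, 0, 2)
e5 (invocation 8): componentwise max over VC(e2)=(0, 0, 2), +1 at W2, giving (0, 0, 3)
e4 (invocation 6): componentwise max over VC(e2)=(0, 0, 2), +1 at W0, giving (1, 0, 2)
target: VC(e4) = (1, 0, 2)

(1, 0, 2)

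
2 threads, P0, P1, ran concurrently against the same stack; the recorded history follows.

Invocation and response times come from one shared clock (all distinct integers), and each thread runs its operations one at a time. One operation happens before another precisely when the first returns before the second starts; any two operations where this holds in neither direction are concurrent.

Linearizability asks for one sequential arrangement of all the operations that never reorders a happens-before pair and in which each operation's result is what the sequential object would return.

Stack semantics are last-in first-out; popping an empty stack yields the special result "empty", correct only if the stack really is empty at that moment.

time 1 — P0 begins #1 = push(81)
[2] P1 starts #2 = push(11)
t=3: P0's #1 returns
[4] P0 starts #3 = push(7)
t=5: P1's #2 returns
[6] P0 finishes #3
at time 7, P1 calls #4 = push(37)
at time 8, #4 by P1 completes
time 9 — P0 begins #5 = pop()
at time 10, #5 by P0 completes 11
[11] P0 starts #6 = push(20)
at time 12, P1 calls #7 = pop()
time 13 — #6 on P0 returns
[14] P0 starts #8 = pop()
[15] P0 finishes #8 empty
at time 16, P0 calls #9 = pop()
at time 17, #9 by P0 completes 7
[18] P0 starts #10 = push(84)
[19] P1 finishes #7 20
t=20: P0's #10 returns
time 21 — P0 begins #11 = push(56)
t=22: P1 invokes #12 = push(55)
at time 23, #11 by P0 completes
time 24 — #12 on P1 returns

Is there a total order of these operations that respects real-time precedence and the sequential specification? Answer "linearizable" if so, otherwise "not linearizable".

already the first 10 events (up to #5's response at time 10) admit no linearization; the first 9 still do
no legal order exists: 3 real-time-consistent candidates over 5 completed stack operations, all rejected
for example #1, #2, #3, #4, #5 fails at step 5: #5 pop() → 11 is not legal there
for example #1, #3, #2, #4, #5 fails at step 5: #5 pop() → 11 is not legal there

not linearizable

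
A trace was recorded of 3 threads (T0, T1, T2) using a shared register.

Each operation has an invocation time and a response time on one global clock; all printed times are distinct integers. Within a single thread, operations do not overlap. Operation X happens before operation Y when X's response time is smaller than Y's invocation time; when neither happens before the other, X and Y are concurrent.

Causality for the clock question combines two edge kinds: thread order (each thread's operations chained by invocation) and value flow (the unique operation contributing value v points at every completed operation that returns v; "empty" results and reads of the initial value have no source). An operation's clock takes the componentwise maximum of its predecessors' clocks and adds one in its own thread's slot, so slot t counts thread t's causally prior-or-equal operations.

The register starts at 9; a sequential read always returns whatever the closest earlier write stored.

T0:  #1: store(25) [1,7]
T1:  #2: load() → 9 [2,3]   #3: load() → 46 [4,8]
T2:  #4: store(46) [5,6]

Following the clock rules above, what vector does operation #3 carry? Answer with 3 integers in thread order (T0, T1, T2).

(0, 2, 1)

invoked at 5, #4 has no predecessors; its own T2 bump gives (0, 0, 1)
invoked at 2, #2 has no predecessors; its own T1 bump gives (0, 1, 0)
invoked at 1, #1 has no predecessors; its own T0 bump gives (1, 0, 0)
merge at #3 (invoked 4): VC(#2)=(0, 1, 0), VC(#4)=(0, 0, 1), own-thread bump on T1 → (0, 2, 1)
target: VC(#3) = (0, 2, 1)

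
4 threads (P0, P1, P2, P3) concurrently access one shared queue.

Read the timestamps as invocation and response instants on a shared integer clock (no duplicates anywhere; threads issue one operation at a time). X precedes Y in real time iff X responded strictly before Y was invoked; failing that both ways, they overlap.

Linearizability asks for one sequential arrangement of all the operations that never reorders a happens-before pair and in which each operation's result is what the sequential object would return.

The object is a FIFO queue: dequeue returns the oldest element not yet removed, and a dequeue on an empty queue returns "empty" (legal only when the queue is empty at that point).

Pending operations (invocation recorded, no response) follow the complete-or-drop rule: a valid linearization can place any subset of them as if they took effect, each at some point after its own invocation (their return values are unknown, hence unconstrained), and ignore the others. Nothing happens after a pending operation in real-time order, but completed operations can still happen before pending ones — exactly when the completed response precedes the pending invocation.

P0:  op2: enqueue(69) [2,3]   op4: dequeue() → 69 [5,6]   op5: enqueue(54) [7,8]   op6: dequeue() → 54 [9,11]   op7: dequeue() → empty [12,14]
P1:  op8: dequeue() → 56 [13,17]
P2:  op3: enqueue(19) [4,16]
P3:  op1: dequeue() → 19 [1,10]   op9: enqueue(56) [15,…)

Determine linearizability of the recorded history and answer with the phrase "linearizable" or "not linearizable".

linearizable

a witness: op2, op3, op4, op1, op5, op6, op7, op9, op8
step 1: op2 enqueue(69) — queue <69>
step 2: op3 enqueue(19) — queue <69,19>
step 3: op4 dequeue() → 69 — queue <19>
step 4: op1 dequeue() → 19 — queue <>
step 5: op5 enqueue(54) — queue <54>
step 6: op6 dequeue() → 54 — queue <>
step 7: op7 dequeue() → empty — queue <>
step 8: op9 enqueue(56) (pending, included) — queue <56>
step 9: op8 dequeue() → 56 — queue <>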